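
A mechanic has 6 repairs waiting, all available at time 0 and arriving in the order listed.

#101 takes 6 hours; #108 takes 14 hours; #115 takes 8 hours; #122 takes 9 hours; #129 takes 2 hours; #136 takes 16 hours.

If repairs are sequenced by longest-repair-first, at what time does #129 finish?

LPT (decreasing processing time): #136 #108 #122 #115 #101 #129.
#136: 0→16
#108: 16→30
#122: 30→39
#115: 39→47
#101: 47→53
#129: 53→55

55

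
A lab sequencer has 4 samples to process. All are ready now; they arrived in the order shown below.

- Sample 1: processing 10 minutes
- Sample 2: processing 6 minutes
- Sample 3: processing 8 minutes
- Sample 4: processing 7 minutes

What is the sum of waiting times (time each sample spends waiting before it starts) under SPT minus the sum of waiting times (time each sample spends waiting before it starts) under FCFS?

SPT (increasing processing time): Sample 2 Sample 4 Sample 3 Sample 1.
Sample 2: waits 0, runs 0→6
Sample 4: waits 6, runs 6→13
Sample 3: waits 13, runs 13→21
Sample 1: waits 21, runs 21→31
Sum = 0+6+13+21 = 40.
FIFO (arrival order): Sample 1 Sample 2 Sample 3 Sample 4.
Sample 1: waits 0, runs 0→10
Sample 2: waits 10, runs 10→16
Sample 3: waits 16, runs 16→24
Sample 4: waits 24, runs 24→31
Sum = 0+10+16+24 = 50.
Difference = 40 − 50 = -10.

-10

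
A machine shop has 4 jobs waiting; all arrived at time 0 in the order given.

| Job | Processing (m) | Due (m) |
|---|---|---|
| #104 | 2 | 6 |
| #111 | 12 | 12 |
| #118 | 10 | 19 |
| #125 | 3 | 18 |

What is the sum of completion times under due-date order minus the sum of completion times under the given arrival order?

EDD (increasing due date): #104 #111 #125 #118.
#104: 0→2
#111: 2→14
#125: 14→17
#118: 17→27
Sum = 2+14+17+27 = 60.
FIFO (arrival order): #104 #111 #118 #125.
#104: 0→2
#111: 2→14
#118: 14→24
#125: 24→27
Sum = 2+14+24+27 = 67.
Difference = 60 − 67 = -7.

-7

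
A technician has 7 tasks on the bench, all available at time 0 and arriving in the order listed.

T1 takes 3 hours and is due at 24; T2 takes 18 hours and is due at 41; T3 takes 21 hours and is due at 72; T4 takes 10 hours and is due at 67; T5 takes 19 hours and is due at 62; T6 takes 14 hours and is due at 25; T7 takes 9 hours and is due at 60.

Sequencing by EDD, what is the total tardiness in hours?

29

EDD (increasing due date): T1 T6 T2 T7 T5 T4 T3.
T1: 0→3, due 24, tardiness 0
T6: 3→17, due 25, tardiness 0
T2: 17→35, due 41, tardiness 0
T7: 35→44, due 60, tardiness 0
T5: 44→63, due 62, tardiness 1
T4: 63→73, due 67, tardiness 6
T3: 73→94, due 72, tardiness 22
Sum = 0+0+0+0+1+6+22 = 29.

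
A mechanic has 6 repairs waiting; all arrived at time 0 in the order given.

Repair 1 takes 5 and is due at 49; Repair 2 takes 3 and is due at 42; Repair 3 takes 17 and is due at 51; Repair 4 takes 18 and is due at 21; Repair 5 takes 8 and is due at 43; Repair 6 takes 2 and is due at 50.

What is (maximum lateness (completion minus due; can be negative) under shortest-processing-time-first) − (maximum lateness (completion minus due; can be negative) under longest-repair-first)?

23

SPT (increasing processing time): Repair 6 Repair 2 Repair 1 Repair 5 Repair 3 Repair 4.
Repair 6: 0→2, due 50, lateness -48
Repair 2: 2→5, due 42, lateness -37
Repair 1: 5→10, due 49, lateness -39
Repair 5: 10→18, due 43, lateness -25
Repair 3: 18→35, due 51, lateness -16
Repair 4: 35→53, due 21, lateness 32
Maximum = 32.
LPT (decreasing processing time): Repair 4 Repair 3 Repair 5 Repair 1 Repair 2 Repair 6.
Repair 4: 0→18, due 21, lateness -3
Repair 3: 18→35, due 51, lateness -16
Repair 5: 35→43, due 43, lateness 0
Repair 1: 43→48, due 49, lateness -1
Repair 2: 48→51, due 42, lateness 9
Repair 6: 51→53, due 50, lateness 3
Maximum = 9.
Difference = 32 − 9 = 23.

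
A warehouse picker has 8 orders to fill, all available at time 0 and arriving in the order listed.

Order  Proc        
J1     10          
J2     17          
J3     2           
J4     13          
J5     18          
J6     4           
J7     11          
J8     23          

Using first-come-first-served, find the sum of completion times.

FIFO (arrival order): J1 J2 J3 J4 J5 J6 J7 J8.
J1: 0→10
J2: 10→27
J3: 27→29
J4: 29→42
J5: 42→60
J6: 60→64
J7: 64→75
J8: 75→98
Sum = 10+27+29+42+60+64+75+98 = 405.

405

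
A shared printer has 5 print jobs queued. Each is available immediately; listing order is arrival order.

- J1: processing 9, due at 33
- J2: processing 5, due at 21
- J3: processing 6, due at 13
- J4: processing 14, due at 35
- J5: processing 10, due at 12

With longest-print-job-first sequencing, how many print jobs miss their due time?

3

LPT (decreasing processing time): J4 J5 J1 J3 J2.
J4: 0→14, due 35, tardiness 0
J5: 14→24, due 12, tardiness 12
J1: 24→33, due 33, tardiness 0
J3: 33→39, due 13, tardiness 26
J2: 39→44, due 21, tardiness 23
Late print jobs: 3.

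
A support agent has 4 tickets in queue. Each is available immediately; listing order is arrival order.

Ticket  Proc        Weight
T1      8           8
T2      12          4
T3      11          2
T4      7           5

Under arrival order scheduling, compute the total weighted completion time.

FIFO (arrival order): T1 T2 T3 T4.
T1: finishes 8, weight 8, w·C = 64
T2: finishes 20, weight 4, w·C = 80
T3: finishes 31, weight 2, w·C = 62
T4: finishes 38, weight 5, w·C = 190
Sum = 64+80+62+190 = 396.

396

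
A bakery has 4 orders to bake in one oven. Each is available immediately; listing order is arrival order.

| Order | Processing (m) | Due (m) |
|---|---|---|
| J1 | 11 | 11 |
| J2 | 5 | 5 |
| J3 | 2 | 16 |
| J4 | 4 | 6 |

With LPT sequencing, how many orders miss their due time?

LPT (decreasing processing time): J1 J2 J4 J3.
J1: 0→11, due 11, tardiness 0
J2: 11→16, due 5, tardiness 11
J4: 16→20, due 6, tardiness 14
J3: 20→22, due 16, tardiness 6
Late orders: 3.

3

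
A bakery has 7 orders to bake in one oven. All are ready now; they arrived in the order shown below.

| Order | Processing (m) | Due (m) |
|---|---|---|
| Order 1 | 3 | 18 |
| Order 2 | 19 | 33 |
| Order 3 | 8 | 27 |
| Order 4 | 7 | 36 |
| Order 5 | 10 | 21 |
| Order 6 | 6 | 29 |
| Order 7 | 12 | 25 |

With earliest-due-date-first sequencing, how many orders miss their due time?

EDD (increasing due date): Order 1 Order 5 Order 7 Order 3 Order 6 Order 2 Order 4.
Order 1: 0→3, due 18, tardiness 0
Order 5: 3→13, due 21, tardiness 0
Order 7: 13→25, due 25, tardiness 0
Order 3: 25→33, due 27, tardiness 6
Order 6: 33→39, due 29, tardiness 10
Order 2: 39→58, due 33, tardiness 25
Order 4: 58→65, due 36, tardiness 29
Late orders: 4.

4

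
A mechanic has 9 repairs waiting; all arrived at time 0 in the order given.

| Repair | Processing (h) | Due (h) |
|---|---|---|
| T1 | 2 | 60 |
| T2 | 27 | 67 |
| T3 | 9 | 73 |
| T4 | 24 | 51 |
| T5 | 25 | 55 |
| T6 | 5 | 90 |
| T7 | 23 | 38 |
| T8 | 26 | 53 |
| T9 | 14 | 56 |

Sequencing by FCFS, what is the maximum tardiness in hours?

99

FIFO (arrival order): T1 T2 T3 T4 T5 T6 T7 T8 T9.
T1: 0→2, due 60, tardiness 0
T2: 2→29, due 67, tardiness 0
T3: 29→38, due 73, tardiness 0
T4: 38→62, due 51, tardiness 11
T5: 62→87, due 55, tardiness 32
T6: 87→92, due 90, tardiness 2
T7: 92→115, due 38, tardiness 77
T8: 115→141, due 53, tardiness 88
T9: 141→155, due 56, tardiness 99
Maximum = 99.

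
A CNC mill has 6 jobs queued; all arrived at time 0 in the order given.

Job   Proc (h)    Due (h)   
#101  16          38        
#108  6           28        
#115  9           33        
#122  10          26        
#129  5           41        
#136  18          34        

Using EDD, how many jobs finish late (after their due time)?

3

EDD (increasing due date): #122 #108 #115 #136 #101 #129.
#122: 0→10, due 26, tardiness 0
#108: 10→16, due 28, tardiness 0
#115: 16→25, due 33, tardiness 0
#136: 25→43, due 34, tardiness 9
#101: 43→59, due 38, tardiness 21
#129: 59→64, due 41, tardiness 23
Late jobs: 3.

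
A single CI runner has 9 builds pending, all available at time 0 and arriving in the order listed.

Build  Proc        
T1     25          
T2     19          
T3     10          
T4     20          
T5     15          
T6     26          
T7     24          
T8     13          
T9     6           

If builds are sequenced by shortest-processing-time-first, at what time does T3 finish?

16

SPT (increasing processing time): T9 T3 T8 T5 T2 T4 T7 T1 T6.
T9: 0→6
T3: 6→16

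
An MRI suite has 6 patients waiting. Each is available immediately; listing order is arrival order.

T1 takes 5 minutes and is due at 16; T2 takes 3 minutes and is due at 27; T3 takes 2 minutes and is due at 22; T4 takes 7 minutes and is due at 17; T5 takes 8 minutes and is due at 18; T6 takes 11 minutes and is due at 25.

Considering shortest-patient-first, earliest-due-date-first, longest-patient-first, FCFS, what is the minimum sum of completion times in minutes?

95

SPT (increasing processing time): T3 T2 T1 T4 T5 T6.
T3: 0→2
T2: 2→5
T1: 5→10
T4: 10→17
T5: 17→25
T6: 25→36
Sum = 2+5+10+17+25+36 = 95.
EDD (increasing due date): T1 T4 T5 T3 T6 T2.
T1: 0→5
T4: 5→12
T5: 12→20
T3: 20→22
T6: 22→33
T2: 33→36
Sum = 5+12+20+22+33+36 = 128.
LPT (decreasing processing time): T6 T5 T4 T1 T2 T3.
T6: 0→11
T5: 11→19
T4: 19→26
T1: 26→31
T2: 31→34
T3: 34→36
Sum = 11+19+26+31+34+36 = 157.
FIFO (arrival order): T1 T2 T3 T4 T5 T6.
T1: 0→5
T2: 5→8
T3: 8→10
T4: 10→17
T5: 17→25
T6: 25→36
Sum = 5+8+10+17+25+36 = 101.
SPT 95, EDD 128, LPT 157, FIFO 101 → minimum 95.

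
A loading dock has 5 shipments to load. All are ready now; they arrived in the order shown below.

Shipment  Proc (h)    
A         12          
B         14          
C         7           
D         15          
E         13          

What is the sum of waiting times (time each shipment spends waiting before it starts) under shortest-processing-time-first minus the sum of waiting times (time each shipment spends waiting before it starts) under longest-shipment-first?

-36

SPT (increasing processing time): C A E B D.
C: waits 0, runs 0→7
A: waits 7, runs 7→19
E: waits 19, runs 19→32
B: waits 32, runs 32→46
D: waits 46, runs 46→61
Sum = 0+7+19+32+46 = 104.
LPT (decreasing processing time): D B E A C.
D: waits 0, runs 0→15
B: waits 15, runs 15→29
E: waits 29, runs 29→42
A: waits 42, runs 42→54
C: waits 54, runs 54→61
Sum = 0+15+29+42+54 = 140.
Difference = 104 − 140 = -36.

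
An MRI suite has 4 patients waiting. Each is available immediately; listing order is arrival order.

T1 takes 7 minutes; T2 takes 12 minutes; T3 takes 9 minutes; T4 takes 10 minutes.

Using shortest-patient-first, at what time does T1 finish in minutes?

7

SPT (increasing processing time): T1 T3 T4 T2.
T1: 0→7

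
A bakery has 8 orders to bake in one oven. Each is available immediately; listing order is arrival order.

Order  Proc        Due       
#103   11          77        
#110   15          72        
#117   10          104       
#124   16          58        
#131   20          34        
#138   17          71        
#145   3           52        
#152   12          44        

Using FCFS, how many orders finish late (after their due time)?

4

FIFO (arrival order): #103 #110 #117 #124 #131 #138 #145 #152.
#103: 0→11, due 77, tardiness 0
#110: 11→26, due 72, tardiness 0
#117: 26→36, due 104, tardiness 0
#124: 36→52, due 58, tardiness 0
#131: 52→72, due 34, tardiness 38
#138: 72→89, due 71, tardiness 18
#145: 89→92, due 52, tardiness 40
#152: 92→104, due 44, tardiness 60
Late orders: 4.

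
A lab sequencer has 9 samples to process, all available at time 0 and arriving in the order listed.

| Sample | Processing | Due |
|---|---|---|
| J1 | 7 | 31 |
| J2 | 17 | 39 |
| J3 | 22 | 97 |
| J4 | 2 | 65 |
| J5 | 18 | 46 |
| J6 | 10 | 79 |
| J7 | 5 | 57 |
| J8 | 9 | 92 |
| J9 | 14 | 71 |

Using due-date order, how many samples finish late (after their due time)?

EDD (increasing due date): J1 J2 J5 J7 J4 J9 J6 J8 J3.
J1: 0→7, due 31, tardiness 0
J2: 7→24, due 39, tardiness 0
J5: 24→42, due 46, tardiness 0
J7: 42→47, due 57, tardiness 0
J4: 47→49, due 65, tardiness 0
J9: 49→63, due 71, tardiness 0
J6: 63→73, due 79, tardiness 0
J8: 73→82, due 92, tardiness 0
J3: 82→104, due 97, tardiness 7
Late samples: 1.

1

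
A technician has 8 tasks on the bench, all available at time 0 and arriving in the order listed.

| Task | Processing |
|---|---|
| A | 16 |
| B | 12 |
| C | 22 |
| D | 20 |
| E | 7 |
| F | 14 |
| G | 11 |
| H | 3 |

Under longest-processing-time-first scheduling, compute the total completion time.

LPT (decreasing processing time): C D A F B G E H.
C: 0→22
D: 22→42
A: 42→58
F: 58→72
B: 72→84
G: 84→95
E: 95→102
H: 102→105
Sum = 22+42+58+72+84+95+102+105 = 580.

580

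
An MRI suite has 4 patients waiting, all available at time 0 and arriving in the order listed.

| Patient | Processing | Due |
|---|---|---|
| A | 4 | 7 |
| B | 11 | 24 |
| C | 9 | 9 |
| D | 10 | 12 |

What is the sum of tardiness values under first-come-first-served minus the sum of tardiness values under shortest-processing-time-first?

FIFO (arrival order): A B C D.
A: 0→4, due 7, tardiness 0
B: 4→15, due 24, tardiness 0
C: 15→24, due 9, tardiness 15
D: 24→34, due 12, tardiness 22
Sum = 0+0+15+22 = 37.
SPT (increasing processing time): A C D B.
A: 0→4, due 7, tardiness 0
C: 4→13, due 9, tardiness 4
D: 13→23, due 12, tardiness 11
B: 23→34, due 24, tardiness 10
Sum = 0+4+11+10 = 25.
Difference = 37 − 25 = 12.

12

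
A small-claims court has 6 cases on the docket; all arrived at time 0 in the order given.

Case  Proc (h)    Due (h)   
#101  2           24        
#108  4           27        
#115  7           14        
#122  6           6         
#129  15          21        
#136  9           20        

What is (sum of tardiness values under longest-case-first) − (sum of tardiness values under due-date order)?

LPT (decreasing processing time): #129 #136 #115 #122 #108 #101.
#129: 0→15, due 21, tardiness 0
#136: 15→24, due 20, tardiness 4
#115: 24→31, due 14, tardiness 17
#122: 31→37, due 6, tardiness 31
#108: 37→41, due 27, tardiness 14
#101: 41→43, due 24, tardiness 19
Sum = 0+4+17+31+14+19 = 85.
EDD (increasing due date): #122 #115 #136 #129 #101 #108.
#122: 0→6, due 6, tardiness 0
#115: 6→13, due 14, tardiness 0
#136: 13→22, due 20, tardiness 2
#129: 22→37, due 21, tardiness 16
#101: 37→39, due 24, tardiness 15
#108: 39→43, due 27, tardiness 16
Sum = 0+0+2+16+15+16 = 49.
Difference = 85 − 49 = 36.

36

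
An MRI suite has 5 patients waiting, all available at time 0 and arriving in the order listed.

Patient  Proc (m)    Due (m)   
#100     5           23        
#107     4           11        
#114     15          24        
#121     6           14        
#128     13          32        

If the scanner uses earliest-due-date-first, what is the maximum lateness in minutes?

11

EDD (increasing due date): #107 #121 #100 #114 #128.
#107: 0→4, due 11, lateness -7
#121: 4→10, due 14, lateness -4
#100: 10→15, due 23, lateness -8
#114: 15→30, due 24, lateness 6
#128: 30→43, due 32, lateness 11
Maximum = 11.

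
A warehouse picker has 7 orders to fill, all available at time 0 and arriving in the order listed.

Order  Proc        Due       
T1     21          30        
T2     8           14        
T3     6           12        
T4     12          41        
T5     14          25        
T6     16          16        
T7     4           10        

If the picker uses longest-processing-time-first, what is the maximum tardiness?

LPT (decreasing processing time): T1 T6 T5 T4 T2 T3 T7.
T1: 0→21, due 30, tardiness 0
T6: 21→37, due 16, tardiness 21
T5: 37→51, due 25, tardiness 26
T4: 51→63, due 41, tardiness 22
T2: 63→71, due 14, tardiness 57
T3: 71→77, due 12, tardiness 65
T7: 77→81, due 10, tardiness 71
Maximum = 71.

71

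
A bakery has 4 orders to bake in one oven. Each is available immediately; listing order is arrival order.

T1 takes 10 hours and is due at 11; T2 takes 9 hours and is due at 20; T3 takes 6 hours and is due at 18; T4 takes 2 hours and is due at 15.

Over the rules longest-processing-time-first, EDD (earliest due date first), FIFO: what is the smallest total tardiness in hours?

LPT (decreasing processing time): T1 T2 T3 T4.
T1: 0→10, due 11, tardiness 0
T2: 10→19, due 20, tardiness 0
T3: 19→25, due 18, tardiness 7
T4: 25→27, due 15, tardiness 12
Sum = 0+0+7+12 = 19.
EDD (increasing due date): T1 T4 T3 T2.
T1: 0→10, due 11, tardiness 0
T4: 10→12, due 15, tardiness 0
T3: 12→18, due 18, tardiness 0
T2: 18→27, due 20, tardiness 7
Sum = 0+0+0+7 = 7.
FIFO (arrival order): T1 T2 T3 T4.
T1: 0→10, due 11, tardiness 0
T2: 10→19, due 20, tardiness 0
T3: 19→25, due 18, tardiness 7
T4: 25→27, due 15, tardiness 12
Sum = 0+0+7+12 = 19.
LPT 19, EDD 7, FIFO 19 → minimum 7.

7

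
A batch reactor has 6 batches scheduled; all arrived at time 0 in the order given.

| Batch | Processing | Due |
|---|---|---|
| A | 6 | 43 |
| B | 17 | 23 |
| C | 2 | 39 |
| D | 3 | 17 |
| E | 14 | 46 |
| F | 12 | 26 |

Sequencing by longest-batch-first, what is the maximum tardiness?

35

LPT (decreasing processing time): B E F A D C.
B: 0→17, due 23, tardiness 0
E: 17→31, due 46, tardiness 0
F: 31→43, due 26, tardiness 17
A: 43→49, due 43, tardiness 6
D: 49→52, due 17, tardiness 35
C: 52→54, due 39, tardiness 15
Maximum = 35.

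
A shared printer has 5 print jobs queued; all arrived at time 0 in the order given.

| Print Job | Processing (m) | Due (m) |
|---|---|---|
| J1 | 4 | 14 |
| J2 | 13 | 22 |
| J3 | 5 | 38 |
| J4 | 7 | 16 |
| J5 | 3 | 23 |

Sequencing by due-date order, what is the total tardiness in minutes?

6

EDD (increasing due date): J1 J4 J2 J5 J3.
J1: 0→4, due 14, tardiness 0
J4: 4→11, due 16, tardiness 0
J2: 11→24, due 22, tardiness 2
J5: 24→27, due 23, tardiness 4
J3: 27→32, due 38, tardiness 0
Sum = 0+0+2+4+0 = 6.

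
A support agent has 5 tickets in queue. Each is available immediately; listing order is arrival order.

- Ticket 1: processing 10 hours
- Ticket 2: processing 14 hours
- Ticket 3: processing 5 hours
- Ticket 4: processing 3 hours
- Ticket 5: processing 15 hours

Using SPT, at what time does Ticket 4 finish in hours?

SPT (increasing processing time): Ticket 4 Ticket 3 Ticket 1 Ticket 2 Ticket 5.
Ticket 4: 0→3

3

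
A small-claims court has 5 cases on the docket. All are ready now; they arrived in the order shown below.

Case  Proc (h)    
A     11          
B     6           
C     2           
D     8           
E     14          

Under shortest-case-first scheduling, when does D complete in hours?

16

SPT (increasing processing time): C B D A E.
C: 0→2
B: 2→8
D: 8→16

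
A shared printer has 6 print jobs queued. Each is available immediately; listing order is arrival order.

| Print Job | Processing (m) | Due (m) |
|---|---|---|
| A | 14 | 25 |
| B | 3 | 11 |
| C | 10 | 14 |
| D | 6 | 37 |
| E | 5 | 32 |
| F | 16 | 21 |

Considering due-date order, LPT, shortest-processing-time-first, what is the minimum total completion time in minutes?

EDD (increasing due date): B C F A E D.
B: 0→3
C: 3→13
F: 13→29
A: 29→43
E: 43→48
D: 48→54
Sum = 3+13+29+43+48+54 = 190.
LPT (decreasing processing time): F A C D E B.
F: 0→16
A: 16→30
C: 30→40
D: 40→46
E: 46→51
B: 51→54
Sum = 16+30+40+46+51+54 = 237.
SPT (increasing processing time): B E D C A F.
B: 0→3
E: 3→8
D: 8→14
C: 14→24
A: 24→38
F: 38→54
Sum = 3+8+14+24+38+54 = 141.
EDD 190, LPT 237, SPT 141 → minimum 141.

141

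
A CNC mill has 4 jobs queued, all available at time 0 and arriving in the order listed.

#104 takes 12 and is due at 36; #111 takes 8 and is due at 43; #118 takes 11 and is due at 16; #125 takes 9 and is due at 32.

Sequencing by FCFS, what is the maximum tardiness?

15

FIFO (arrival order): #104 #111 #118 #125.
#104: 0→12, due 36, tardiness 0
#111: 12→20, due 43, tardiness 0
#118: 20→31, due 16, tardiness 15
#125: 31→40, due 32, tardiness 8
Maximum = 15.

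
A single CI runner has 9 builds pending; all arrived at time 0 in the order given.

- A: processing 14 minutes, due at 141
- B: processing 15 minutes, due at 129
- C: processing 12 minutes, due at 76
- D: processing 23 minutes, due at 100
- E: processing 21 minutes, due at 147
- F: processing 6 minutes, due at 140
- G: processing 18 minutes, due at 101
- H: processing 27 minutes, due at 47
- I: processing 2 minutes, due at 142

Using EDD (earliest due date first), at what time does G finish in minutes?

80

EDD (increasing due date): H C D G B F A I E.
H: 0→27
C: 27→39
D: 39→62
G: 62→80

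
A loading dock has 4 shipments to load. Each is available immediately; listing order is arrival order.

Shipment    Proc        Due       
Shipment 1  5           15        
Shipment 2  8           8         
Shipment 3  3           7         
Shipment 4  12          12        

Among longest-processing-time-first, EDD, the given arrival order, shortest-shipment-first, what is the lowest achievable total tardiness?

24

LPT (decreasing processing time): Shipment 4 Shipment 2 Shipment 1 Shipment 3.
Shipment 4: 0→12, due 12, tardiness 0
Shipment 2: 12→20, due 8, tardiness 12
Shipment 1: 20→25, due 15, tardiness 10
Shipment 3: 25→28, due 7, tardiness 21
Sum = 0+12+10+21 = 43.
EDD (increasing due date): Shipment 3 Shipment 2 Shipment 4 Shipment 1.
Shipment 3: 0→3, due 7, tardiness 0
Shipment 2: 3→11, due 8, tardiness 3
Shipment 4: 11→23, due 12, tardiness 11
Shipment 1: 23→28, due 15, tardiness 13
Sum = 0+3+11+13 = 27.
FIFO (arrival order): Shipment 1 Shipment 2 Shipment 3 Shipment 4.
Shipment 1: 0→5, due 15, tardiness 0
Shipment 2: 5→13, due 8, tardiness 5
Shipment 3: 13→16, due 7, tardiness 9
Shipment 4: 16→28, due 12, tardiness 16
Sum = 0+5+9+16 = 30.
SPT (increasing processing time): Shipment 3 Shipment 1 Shipment 2 Shipment 4.
Shipment 3: 0→3, due 7, tardiness 0
Shipment 1: 3→8, due 15, tardiness 0
Shipment 2: 8→16, due 8, tardiness 8
Shipment 4: 16→28, due 12, tardiness 16
Sum = 0+0+8+16 = 24.
LPT 43, EDD 27, FIFO 30, SPT 24 → minimum 24.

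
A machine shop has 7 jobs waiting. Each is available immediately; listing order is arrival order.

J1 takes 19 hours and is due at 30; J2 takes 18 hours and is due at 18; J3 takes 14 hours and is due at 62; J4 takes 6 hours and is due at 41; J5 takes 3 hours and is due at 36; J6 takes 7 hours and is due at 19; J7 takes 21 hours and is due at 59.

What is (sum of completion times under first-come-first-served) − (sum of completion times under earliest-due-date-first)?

30

FIFO (arrival order): J1 J2 J3 J4 J5 J6 J7.
J1: 0→19
J2: 19→37
J3: 37→51
J4: 51→57
J5: 57→60
J6: 60→67
J7: 67→88
Sum = 19+37+51+57+60+67+88 = 379.
EDD (increasing due date): J2 J6 J1 J5 J4 J7 J3.
J2: 0→18
J6: 18→25
J1: 25→44
J5: 44→47
J4: 47→53
J7: 53→74
J3: 74→88
Sum = 18+25+44+47+53+74+88 = 349.
Difference = 379 − 349 = 30.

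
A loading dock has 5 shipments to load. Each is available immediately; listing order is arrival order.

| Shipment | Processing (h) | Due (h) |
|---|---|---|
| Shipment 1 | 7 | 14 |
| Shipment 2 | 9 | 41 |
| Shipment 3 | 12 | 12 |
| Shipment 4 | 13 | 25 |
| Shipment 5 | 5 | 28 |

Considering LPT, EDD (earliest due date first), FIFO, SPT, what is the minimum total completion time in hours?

LPT (decreasing processing time): Shipment 4 Shipment 3 Shipment 2 Shipment 1 Shipment 5.
Shipment 4: 0→13
Shipment 3: 13→25
Shipment 2: 25→34
Shipment 1: 34→41
Shipment 5: 41→46
Sum = 13+25+34+41+46 = 159.
EDD (increasing due date): Shipment 3 Shipment 1 Shipment 4 Shipment 5 Shipment 2.
Shipment 3: 0→12
Shipment 1: 12→19
Shipment 4: 19→32
Shipment 5: 32→37
Shipment 2: 37→46
Sum = 12+19+32+37+46 = 146.
FIFO (arrival order): Shipment 1 Shipment 2 Shipment 3 Shipment 4 Shipment 5.
Shipment 1: 0→7
Shipment 2: 7→16
Shipment 3: 16→28
Shipment 4: 28→41
Shipment 5: 41→46
Sum = 7+16+28+41+46 = 138.
SPT (increasing processing time): Shipment 5 Shipment 1 Shipment 2 Shipment 3 Shipment 4.
Shipment 5: 0→5
Shipment 1: 5→12
Shipment 2: 12→21
Shipment 3: 21→33
Shipment 4: 33→46
Sum = 5+12+21+33+46 = 117.
LPT 159, EDD 146, FIFO 138, SPT 117 → minimum 117.

117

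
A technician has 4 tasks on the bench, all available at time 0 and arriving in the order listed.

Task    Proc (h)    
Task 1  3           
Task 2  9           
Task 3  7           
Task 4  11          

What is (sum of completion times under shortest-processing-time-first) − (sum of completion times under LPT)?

-26

SPT (increasing processing time): Task 1 Task 3 Task 2 Task 4.
Task 1: 0→3
Task 3: 3→10
Task 2: 10→19
Task 4: 19→30
Sum = 3+10+19+30 = 62.
LPT (decreasing processing time): Task 4 Task 2 Task 3 Task 1.
Task 4: 0→11
Task 2: 11→20
Task 3: 20→27
Task 1: 27→30
Sum = 11+20+27+30 = 88.
Difference = 62 − 88 = -26.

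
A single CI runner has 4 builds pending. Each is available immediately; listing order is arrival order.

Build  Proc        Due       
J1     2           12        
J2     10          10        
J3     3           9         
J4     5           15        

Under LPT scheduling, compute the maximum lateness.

LPT (decreasing processing time): J2 J4 J3 J1.
J2: 0→10, due 10, lateness 0
J4: 10→15, due 15, lateness 0
J3: 15→18, due 9, lateness 9
J1: 18→20, due 12, lateness 8
Maximum = 9.

9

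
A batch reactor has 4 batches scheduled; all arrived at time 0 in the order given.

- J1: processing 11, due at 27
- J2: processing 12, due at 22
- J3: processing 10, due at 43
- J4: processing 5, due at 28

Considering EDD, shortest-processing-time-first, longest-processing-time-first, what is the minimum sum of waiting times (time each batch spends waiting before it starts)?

EDD (increasing due date): J2 J1 J4 J3.
J2: waits 0, runs 0→12
J1: waits 12, runs 12→23
J4: waits 23, runs 23→28
J3: waits 28, runs 28→38
Sum = 0+12+23+28 = 63.
SPT (increasing processing time): J4 J3 J1 J2.
J4: waits 0, runs 0→5
J3: waits 5, runs 5→15
J1: waits 15, runs 15→26
J2: waits 26, runs 26→38
Sum = 0+5+15+26 = 46.
LPT (decreasing processing time): J2 J1 J3 J4.
J2: waits 0, runs 0→12
J1: waits 12, runs 12→23
J3: waits 23, runs 23→33
J4: waits 33, runs 33→38
Sum = 0+12+23+33 = 68.
EDD 63, SPT 46, LPT 68 → minimum 46.

46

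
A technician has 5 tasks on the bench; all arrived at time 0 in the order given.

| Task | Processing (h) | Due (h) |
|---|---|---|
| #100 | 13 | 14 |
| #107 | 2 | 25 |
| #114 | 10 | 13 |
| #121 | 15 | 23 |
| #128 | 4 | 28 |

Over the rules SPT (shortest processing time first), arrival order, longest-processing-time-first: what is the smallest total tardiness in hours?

39

SPT (increasing processing time): #107 #128 #114 #100 #121.
#107: 0→2, due 25, tardiness 0
#128: 2→6, due 28, tardiness 0
#114: 6→16, due 13, tardiness 3
#100: 16→29, due 14, tardiness 15
#121: 29→44, due 23, tardiness 21
Sum = 0+0+3+15+21 = 39.
FIFO (arrival order): #100 #107 #114 #121 #128.
#100: 0→13, due 14, tardiness 0
#107: 13→15, due 25, tardiness 0
#114: 15→25, due 13, tardiness 12
#121: 25→40, due 23, tardiness 17
#128: 40→44, due 28, tardiness 16
Sum = 0+0+12+17+16 = 45.
LPT (decreasing processing time): #121 #100 #114 #128 #107.
#121: 0→15, due 23, tardiness 0
#100: 15→28, due 14, tardiness 14
#114: 28→38, due 13, tardiness 25
#128: 38→42, due 28, tardiness 14
#107: 42→44, due 25, tardiness 19
Sum = 0+14+25+14+19 = 72.
SPT 39, FIFO 45, LPT 72 → minimum 39.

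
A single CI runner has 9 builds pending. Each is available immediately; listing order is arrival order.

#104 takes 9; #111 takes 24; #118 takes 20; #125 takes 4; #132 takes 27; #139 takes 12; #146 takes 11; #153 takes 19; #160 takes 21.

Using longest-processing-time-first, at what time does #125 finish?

147

LPT (decreasing processing time): #132 #111 #160 #118 #153 #139 #146 #104 #125.
#132: 0→27
#111: 27→51
#160: 51→72
#118: 72→92
#153: 92→111
#139: 111→123
#146: 123→134
#104: 134→143
#125: 143→147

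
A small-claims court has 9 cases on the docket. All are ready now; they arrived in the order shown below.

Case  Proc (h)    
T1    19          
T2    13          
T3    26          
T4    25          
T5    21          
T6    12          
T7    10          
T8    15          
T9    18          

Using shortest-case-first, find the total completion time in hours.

SPT (increasing processing time): T7 T6 T2 T8 T9 T1 T5 T4 T3.
T7: 0→10
T6: 10→22
T2: 22→35
T8: 35→50
T9: 50→68
T1: 68→87
T5: 87→108
T4: 108→133
T3: 133→159
Sum = 10+22+35+50+68+87+108+133+159 = 672.

672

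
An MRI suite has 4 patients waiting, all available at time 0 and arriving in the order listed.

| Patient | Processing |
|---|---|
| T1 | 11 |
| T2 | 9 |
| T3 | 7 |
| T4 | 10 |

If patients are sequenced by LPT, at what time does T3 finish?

LPT (decreasing processing time): T1 T4 T2 T3.
T1: 0→11
T4: 11→21
T2: 21→30
T3: 30→37

37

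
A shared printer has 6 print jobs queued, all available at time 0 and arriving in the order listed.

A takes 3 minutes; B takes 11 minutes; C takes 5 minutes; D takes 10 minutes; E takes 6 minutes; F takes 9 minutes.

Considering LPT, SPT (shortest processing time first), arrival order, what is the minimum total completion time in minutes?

LPT (decreasing processing time): B D F E C A.
B: 0→11
D: 11→21
F: 21→30
E: 30→36
C: 36→41
A: 41→44
Sum = 11+21+30+36+41+44 = 183.
SPT (increasing processing time): A C E F D B.
A: 0→3
C: 3→8
E: 8→14
F: 14→23
D: 23→33
B: 33→44
Sum = 3+8+14+23+33+44 = 125.
FIFO (arrival order): A B C D E F.
A: 0→3
B: 3→14
C: 14→19
D: 19→29
E: 29→35
F: 35→44
Sum = 3+14+19+29+35+44 = 144.
LPT 183, SPT 125, FIFO 144 → minimum 125.

125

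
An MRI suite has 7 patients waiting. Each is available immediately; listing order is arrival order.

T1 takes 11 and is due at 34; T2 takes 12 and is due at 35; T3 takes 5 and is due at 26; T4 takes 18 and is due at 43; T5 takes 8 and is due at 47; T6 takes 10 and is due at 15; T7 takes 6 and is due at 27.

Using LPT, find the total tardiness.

LPT (decreasing processing time): T4 T2 T1 T6 T5 T7 T3.
T4: 0→18, due 43, tardiness 0
T2: 18→30, due 35, tardiness 0
T1: 30→41, due 34, tardiness 7
T6: 41→51, due 15, tardiness 36
T5: 51→59, due 47, tardiness 12
T7: 59→65, due 27, tardiness 38
T3: 65→70, due 26, tardiness 44
Sum = 0+0+7+36+12+38+44 = 137.

137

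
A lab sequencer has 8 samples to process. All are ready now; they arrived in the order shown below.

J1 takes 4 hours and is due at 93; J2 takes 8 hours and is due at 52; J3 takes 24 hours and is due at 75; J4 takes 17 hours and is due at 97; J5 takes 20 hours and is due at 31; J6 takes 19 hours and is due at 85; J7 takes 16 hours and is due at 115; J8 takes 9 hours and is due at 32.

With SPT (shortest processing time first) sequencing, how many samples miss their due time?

SPT (increasing processing time): J1 J2 J8 J7 J4 J6 J5 J3.
J1: 0→4, due 93, tardiness 0
J2: 4→12, due 52, tardiness 0
J8: 12→21, due 32, tardiness 0
J7: 21→37, due 115, tardiness 0
J4: 37→54, due 97, tardiness 0
J6: 54→73, due 85, tardiness 0
J5: 73→93, due 31, tardiness 62
J3: 93→117, due 75, tardiness 42
Late samples: 2.

2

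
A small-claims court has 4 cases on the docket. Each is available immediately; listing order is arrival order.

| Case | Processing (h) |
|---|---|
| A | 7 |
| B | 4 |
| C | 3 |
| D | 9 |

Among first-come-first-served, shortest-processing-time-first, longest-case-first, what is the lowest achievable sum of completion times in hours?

FIFO (arrival order): A B C D.
A: 0→7
B: 7→11
C: 11→14
D: 14→23
Sum = 7+11+14+23 = 55.
SPT (increasing processing time): C B A D.
C: 0→3
B: 3→7
A: 7→14
D: 14→23
Sum = 3+7+14+23 = 47.
LPT (decreasing processing time): D A B C.
D: 0→9
A: 9→16
B: 16→20
C: 20→23
Sum = 9+16+20+23 = 68.
FIFO 55, SPT 47, LPT 68 → minimum 47.

47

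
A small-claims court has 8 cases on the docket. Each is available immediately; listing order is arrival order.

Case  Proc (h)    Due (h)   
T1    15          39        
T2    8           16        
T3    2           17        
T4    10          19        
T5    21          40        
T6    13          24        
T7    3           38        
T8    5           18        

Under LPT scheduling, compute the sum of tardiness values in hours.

267

LPT (decreasing processing time): T5 T1 T6 T4 T2 T8 T7 T3.
T5: 0→21, due 40, tardiness 0
T1: 21→36, due 39, tardiness 0
T6: 36→49, due 24, tardiness 25
T4: 49→59, due 19, tardiness 40
T2: 59→67, due 16, tardiness 51
T8: 67→72, due 18, tardiness 54
T7: 72→75, due 38, tardiness 37
T3: 75→77, due 17, tardiness 60
Sum = 0+0+25+40+51+54+37+60 = 267.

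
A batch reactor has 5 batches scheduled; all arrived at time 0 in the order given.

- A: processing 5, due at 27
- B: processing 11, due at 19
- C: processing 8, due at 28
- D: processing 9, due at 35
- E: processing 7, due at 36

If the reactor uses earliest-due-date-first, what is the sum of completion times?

124

EDD (increasing due date): B A C D E.
B: 0→11
A: 11→16
C: 16→24
D: 24→33
E: 33→40
Sum = 11+16+24+33+40 = 124.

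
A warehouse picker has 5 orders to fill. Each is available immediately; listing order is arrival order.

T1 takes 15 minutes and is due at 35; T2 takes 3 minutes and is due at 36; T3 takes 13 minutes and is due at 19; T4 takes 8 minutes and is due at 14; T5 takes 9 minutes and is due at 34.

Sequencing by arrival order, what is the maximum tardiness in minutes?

FIFO (arrival order): T1 T2 T3 T4 T5.
T1: 0→15, due 35, tardiness 0
T2: 15→18, due 36, tardiness 0
T3: 18→31, due 19, tardiness 12
T4: 31→39, due 14, tardiness 25
T5: 39→48, due 34, tardiness 14
Maximum = 25.

25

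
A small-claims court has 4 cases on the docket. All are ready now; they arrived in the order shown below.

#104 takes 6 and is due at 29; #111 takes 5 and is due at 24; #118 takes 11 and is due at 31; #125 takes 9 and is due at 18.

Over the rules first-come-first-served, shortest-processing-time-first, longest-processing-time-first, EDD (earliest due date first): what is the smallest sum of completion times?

FIFO (arrival order): #104 #111 #118 #125.
#104: 0→6
#111: 6→11
#118: 11→22
#125: 22→31
Sum = 6+11+22+31 = 70.
SPT (increasing processing time): #111 #104 #125 #118.
#111: 0→5
#104: 5→11
#125: 11→20
#118: 20→31
Sum = 5+11+20+31 = 67.
LPT (decreasing processing time): #118 #125 #104 #111.
#118: 0→11
#125: 11→20
#104: 20→26
#111: 26→31
Sum = 11+20+26+31 = 88.
EDD (increasing due date): #125 #111 #104 #118.
#125: 0→9
#111: 9→14
#104: 14→20
#118: 20→31
Sum = 9+14+20+31 = 74.
FIFO 70, SPT 67, LPT 88, EDD 74 → minimum 67.

67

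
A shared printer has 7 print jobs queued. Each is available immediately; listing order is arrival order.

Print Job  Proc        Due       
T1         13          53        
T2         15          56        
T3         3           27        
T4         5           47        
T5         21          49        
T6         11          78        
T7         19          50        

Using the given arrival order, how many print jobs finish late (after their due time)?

3

FIFO (arrival order): T1 T2 T3 T4 T5 T6 T7.
T1: 0→13, due 53, tardiness 0
T2: 13→28, due 56, tardiness 0
T3: 28→31, due 27, tardiness 4
T4: 31→36, due 47, tardiness 0
T5: 36→57, due 49, tardiness 8
T6: 57→68, due 78, tardiness 0
T7: 68→87, due 50, tardiness 37
Late print jobs: 3.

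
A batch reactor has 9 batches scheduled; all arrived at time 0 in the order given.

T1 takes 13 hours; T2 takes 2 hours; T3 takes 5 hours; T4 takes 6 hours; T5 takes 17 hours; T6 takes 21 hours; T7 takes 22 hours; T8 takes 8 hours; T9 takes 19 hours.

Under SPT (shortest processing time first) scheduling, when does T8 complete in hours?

21

SPT (increasing processing time): T2 T3 T4 T8 T1 T5 T9 T6 T7.
T2: 0→2
T3: 2→7
T4: 7→13
T8: 13→21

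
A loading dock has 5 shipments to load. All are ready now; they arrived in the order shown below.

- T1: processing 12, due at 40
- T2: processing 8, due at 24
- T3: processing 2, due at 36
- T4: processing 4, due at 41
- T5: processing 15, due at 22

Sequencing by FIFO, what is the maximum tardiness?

FIFO (arrival order): T1 T2 T3 T4 T5.
T1: 0→12, due 40, tardiness 0
T2: 12→20, due 24, tardiness 0
T3: 20→22, due 36, tardiness 0
T4: 22→26, due 41, tardiness 0
T5: 26→41, due 22, tardiness 19
Maximum = 19.

19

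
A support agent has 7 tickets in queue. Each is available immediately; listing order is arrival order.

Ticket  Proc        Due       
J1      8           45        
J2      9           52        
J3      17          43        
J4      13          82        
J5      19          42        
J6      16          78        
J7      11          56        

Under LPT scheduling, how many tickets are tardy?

3

LPT (decreasing processing time): J5 J3 J6 J4 J7 J2 J1.
J5: 0→19, due 42, tardiness 0
J3: 19→36, due 43, tardiness 0
J6: 36→52, due 78, tardiness 0
J4: 52→65, due 82, tardiness 0
J7: 65→76, due 56, tardiness 20
J2: 76→85, due 52, tardiness 33
J1: 85→93, due 45, tardiness 48
Late tickets: 3.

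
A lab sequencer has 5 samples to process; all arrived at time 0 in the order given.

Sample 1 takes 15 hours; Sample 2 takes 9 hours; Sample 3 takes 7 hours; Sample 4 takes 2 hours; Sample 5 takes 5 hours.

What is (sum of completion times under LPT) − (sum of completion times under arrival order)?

LPT (decreasing processing time): Sample 1 Sample 2 Sample 3 Sample 5 Sample 4.
Sample 1: 0→15
Sample 2: 15→24
Sample 3: 24→31
Sample 5: 31→36
Sample 4: 36→38
Sum = 15+24+31+36+38 = 144.
FIFO (arrival order): Sample 1 Sample 2 Sample 3 Sample 4 Sample 5.
Sample 1: 0→15
Sample 2: 15→24
Sample 3: 24→31
Sample 4: 31→33
Sample 5: 33→38
Sum = 15+24+31+33+38 = 141.
Difference = 144 − 141 = 3.

3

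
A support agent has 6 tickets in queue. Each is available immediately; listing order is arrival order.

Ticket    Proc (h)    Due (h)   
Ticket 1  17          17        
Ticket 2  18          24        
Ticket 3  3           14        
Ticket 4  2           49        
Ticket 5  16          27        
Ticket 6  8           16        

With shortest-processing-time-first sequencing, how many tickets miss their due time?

SPT (increasing processing time): Ticket 4 Ticket 3 Ticket 6 Ticket 5 Ticket 1 Ticket 2.
Ticket 4: 0→2, due 49, tardiness 0
Ticket 3: 2→5, due 14, tardiness 0
Ticket 6: 5→13, due 16, tardiness 0
Ticket 5: 13→29, due 27, tardiness 2
Ticket 1: 29→46, due 17, tardiness 29
Ticket 2: 46→64, due 24, tardiness 40
Late tickets: 3.

3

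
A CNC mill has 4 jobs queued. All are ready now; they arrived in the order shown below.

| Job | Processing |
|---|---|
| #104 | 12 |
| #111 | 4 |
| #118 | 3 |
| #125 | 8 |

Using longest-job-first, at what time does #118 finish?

27

LPT (decreasing processing time): #104 #125 #111 #118.
#104: 0→12
#125: 12→20
#111: 20→24
#118: 24→27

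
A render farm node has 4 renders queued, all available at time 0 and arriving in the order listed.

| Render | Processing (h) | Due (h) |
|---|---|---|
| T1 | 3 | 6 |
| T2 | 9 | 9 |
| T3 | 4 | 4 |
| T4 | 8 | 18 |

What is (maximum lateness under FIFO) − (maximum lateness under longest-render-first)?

FIFO (arrival order): T1 T2 T3 T4.
T1: 0→3, due 6, lateness -3
T2: 3→12, due 9, lateness 3
T3: 12→16, due 4, lateness 12
T4: 16→24, due 18, lateness 6
Maximum = 12.
LPT (decreasing processing time): T2 T4 T3 T1.
T2: 0→9, due 9, lateness 0
T4: 9→17, due 18, lateness -1
T3: 17→21, due 4, lateness 17
T1: 21→24, due 6, lateness 18
Maximum = 18.
Difference = 12 − 18 = -6.

-6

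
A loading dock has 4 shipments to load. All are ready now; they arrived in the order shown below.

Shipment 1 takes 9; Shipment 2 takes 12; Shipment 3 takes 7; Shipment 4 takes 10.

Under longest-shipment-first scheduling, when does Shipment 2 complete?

LPT (decreasing processing time): Shipment 2 Shipment 4 Shipment 1 Shipment 3.
Shipment 2: 0→12

12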